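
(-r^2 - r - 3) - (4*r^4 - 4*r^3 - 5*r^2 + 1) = -4*r^4 + 4*r^3 + 4*r^2 - r - 4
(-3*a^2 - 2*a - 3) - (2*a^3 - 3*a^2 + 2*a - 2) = -2*a^3 - 4*a - 1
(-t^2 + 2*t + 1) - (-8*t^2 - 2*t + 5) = 7*t^2 + 4*t - 4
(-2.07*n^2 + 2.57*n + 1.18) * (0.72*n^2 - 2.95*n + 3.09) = -1.4904*n^4 + 7.9569*n^3 - 13.1282*n^2 + 4.4603*n + 3.6462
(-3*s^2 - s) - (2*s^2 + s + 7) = -5*s^2 - 2*s - 7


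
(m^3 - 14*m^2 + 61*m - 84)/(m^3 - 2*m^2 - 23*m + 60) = (m - 7)/(m + 5)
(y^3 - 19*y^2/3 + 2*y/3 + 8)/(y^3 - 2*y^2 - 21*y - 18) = (y - 4/3)/(y + 3)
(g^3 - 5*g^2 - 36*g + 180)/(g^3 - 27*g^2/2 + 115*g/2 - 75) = 2*(g + 6)/(2*g - 5)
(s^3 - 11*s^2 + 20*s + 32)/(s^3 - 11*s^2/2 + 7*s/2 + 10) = 2*(s - 8)/(2*s - 5)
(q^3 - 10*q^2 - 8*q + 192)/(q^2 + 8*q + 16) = (q^2 - 14*q + 48)/(q + 4)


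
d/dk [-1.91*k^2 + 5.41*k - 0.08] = 5.41 - 3.82*k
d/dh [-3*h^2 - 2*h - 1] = -6*h - 2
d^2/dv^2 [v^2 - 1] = 2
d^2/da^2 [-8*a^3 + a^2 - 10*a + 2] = 2 - 48*a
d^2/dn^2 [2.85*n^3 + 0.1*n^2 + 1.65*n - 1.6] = 17.1*n + 0.2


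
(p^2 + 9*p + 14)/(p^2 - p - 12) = (p^2 + 9*p + 14)/(p^2 - p - 12)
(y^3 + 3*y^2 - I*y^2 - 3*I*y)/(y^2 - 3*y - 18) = y*(y - I)/(y - 6)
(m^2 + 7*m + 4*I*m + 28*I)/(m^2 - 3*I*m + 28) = (m + 7)/(m - 7*I)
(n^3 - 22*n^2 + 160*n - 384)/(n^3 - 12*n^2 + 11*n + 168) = (n^2 - 14*n + 48)/(n^2 - 4*n - 21)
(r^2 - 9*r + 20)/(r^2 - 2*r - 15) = (r - 4)/(r + 3)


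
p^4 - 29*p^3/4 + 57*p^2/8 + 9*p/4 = p*(p - 6)*(p - 3/2)*(p + 1/4)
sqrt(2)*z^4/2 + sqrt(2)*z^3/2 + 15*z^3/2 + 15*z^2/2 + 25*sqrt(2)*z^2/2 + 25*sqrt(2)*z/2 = z*(z + 5*sqrt(2)/2)*(z + 5*sqrt(2))*(sqrt(2)*z/2 + sqrt(2)/2)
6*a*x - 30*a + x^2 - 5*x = (6*a + x)*(x - 5)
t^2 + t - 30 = (t - 5)*(t + 6)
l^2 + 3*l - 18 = (l - 3)*(l + 6)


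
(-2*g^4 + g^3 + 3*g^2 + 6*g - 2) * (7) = -14*g^4 + 7*g^3 + 21*g^2 + 42*g - 14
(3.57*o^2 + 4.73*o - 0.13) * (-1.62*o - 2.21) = -5.7834*o^3 - 15.5523*o^2 - 10.2427*o + 0.2873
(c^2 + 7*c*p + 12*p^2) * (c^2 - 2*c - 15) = c^4 + 7*c^3*p - 2*c^3 + 12*c^2*p^2 - 14*c^2*p - 15*c^2 - 24*c*p^2 - 105*c*p - 180*p^2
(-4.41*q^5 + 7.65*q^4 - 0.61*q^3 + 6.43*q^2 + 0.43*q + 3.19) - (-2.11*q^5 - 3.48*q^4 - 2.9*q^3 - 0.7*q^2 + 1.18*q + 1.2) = -2.3*q^5 + 11.13*q^4 + 2.29*q^3 + 7.13*q^2 - 0.75*q + 1.99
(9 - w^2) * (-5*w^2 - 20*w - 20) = 5*w^4 + 20*w^3 - 25*w^2 - 180*w - 180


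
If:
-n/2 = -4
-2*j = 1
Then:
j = -1/2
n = 8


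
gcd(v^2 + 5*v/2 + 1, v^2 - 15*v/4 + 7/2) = 1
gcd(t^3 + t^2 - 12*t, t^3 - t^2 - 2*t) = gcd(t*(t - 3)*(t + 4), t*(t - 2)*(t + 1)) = t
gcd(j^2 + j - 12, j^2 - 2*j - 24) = j + 4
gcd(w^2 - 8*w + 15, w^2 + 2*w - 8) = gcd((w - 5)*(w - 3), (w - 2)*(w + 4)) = 1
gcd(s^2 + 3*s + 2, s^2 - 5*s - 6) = s + 1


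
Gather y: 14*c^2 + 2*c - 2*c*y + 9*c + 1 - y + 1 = 14*c^2 + 11*c + y*(-2*c - 1) + 2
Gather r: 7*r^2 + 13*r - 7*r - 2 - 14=7*r^2 + 6*r - 16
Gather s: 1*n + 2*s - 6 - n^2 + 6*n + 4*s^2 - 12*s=-n^2 + 7*n + 4*s^2 - 10*s - 6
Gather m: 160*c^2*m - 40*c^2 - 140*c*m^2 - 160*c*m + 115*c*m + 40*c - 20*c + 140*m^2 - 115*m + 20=-40*c^2 + 20*c + m^2*(140 - 140*c) + m*(160*c^2 - 45*c - 115) + 20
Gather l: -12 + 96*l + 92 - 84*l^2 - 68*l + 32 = -84*l^2 + 28*l + 112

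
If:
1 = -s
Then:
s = -1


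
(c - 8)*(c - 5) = c^2 - 13*c + 40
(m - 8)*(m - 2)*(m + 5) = m^3 - 5*m^2 - 34*m + 80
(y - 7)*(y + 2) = y^2 - 5*y - 14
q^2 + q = q*(q + 1)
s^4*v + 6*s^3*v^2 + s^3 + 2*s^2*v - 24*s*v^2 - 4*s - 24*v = (s - 2)*(s + 2)*(s + 6*v)*(s*v + 1)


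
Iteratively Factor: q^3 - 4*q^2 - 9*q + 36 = (q - 3)*(q^2 - q - 12) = (q - 4)*(q - 3)*(q + 3)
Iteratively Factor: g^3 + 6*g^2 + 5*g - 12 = (g + 3)*(g^2 + 3*g - 4) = (g - 1)*(g + 3)*(g + 4)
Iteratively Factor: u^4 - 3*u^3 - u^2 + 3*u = (u - 3)*(u^3 - u) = u*(u - 3)*(u^2 - 1) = u*(u - 3)*(u + 1)*(u - 1)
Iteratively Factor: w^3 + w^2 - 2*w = (w - 1)*(w^2 + 2*w) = w*(w - 1)*(w + 2)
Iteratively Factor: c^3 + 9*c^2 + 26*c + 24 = (c + 3)*(c^2 + 6*c + 8) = (c + 2)*(c + 3)*(c + 4)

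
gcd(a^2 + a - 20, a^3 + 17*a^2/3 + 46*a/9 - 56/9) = 1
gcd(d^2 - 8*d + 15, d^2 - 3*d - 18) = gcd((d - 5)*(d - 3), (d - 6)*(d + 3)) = 1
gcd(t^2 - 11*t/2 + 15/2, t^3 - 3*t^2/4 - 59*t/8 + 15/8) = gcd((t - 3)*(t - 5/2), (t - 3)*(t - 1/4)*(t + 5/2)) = t - 3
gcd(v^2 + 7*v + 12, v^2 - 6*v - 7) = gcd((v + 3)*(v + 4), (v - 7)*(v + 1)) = 1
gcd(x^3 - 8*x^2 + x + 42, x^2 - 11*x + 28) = x - 7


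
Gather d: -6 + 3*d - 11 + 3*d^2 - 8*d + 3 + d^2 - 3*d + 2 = 4*d^2 - 8*d - 12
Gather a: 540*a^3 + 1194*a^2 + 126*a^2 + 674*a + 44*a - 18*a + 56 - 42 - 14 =540*a^3 + 1320*a^2 + 700*a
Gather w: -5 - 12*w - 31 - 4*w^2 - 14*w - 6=-4*w^2 - 26*w - 42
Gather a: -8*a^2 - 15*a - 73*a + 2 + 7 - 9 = -8*a^2 - 88*a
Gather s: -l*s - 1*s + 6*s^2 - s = 6*s^2 + s*(-l - 2)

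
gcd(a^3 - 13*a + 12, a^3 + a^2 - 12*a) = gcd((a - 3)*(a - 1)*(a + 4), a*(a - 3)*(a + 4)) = a^2 + a - 12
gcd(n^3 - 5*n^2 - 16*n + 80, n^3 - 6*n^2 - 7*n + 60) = n^2 - 9*n + 20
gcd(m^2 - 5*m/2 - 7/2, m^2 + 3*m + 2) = m + 1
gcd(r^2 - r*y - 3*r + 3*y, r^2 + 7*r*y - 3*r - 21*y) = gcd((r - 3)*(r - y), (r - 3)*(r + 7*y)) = r - 3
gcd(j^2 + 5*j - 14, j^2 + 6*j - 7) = j + 7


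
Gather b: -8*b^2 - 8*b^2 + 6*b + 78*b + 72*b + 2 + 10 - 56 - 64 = -16*b^2 + 156*b - 108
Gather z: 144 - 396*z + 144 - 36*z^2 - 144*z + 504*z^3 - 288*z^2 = 504*z^3 - 324*z^2 - 540*z + 288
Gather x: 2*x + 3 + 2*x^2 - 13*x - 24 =2*x^2 - 11*x - 21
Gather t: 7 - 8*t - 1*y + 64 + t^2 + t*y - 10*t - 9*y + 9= t^2 + t*(y - 18) - 10*y + 80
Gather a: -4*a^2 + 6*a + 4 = -4*a^2 + 6*a + 4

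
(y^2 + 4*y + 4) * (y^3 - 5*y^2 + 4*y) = y^5 - y^4 - 12*y^3 - 4*y^2 + 16*y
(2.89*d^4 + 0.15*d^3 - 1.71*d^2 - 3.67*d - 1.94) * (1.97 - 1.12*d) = -3.2368*d^5 + 5.5253*d^4 + 2.2107*d^3 + 0.7417*d^2 - 5.0571*d - 3.8218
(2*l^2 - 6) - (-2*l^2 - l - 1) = 4*l^2 + l - 5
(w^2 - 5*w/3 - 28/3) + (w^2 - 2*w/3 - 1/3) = 2*w^2 - 7*w/3 - 29/3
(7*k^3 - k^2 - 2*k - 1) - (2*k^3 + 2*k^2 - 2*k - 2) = 5*k^3 - 3*k^2 + 1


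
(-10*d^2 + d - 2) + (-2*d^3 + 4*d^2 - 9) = -2*d^3 - 6*d^2 + d - 11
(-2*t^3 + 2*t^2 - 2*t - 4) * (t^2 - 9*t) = -2*t^5 + 20*t^4 - 20*t^3 + 14*t^2 + 36*t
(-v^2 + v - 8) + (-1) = -v^2 + v - 9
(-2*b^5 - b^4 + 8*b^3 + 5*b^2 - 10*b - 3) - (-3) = -2*b^5 - b^4 + 8*b^3 + 5*b^2 - 10*b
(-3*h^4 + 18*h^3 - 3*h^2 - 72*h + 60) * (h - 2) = -3*h^5 + 24*h^4 - 39*h^3 - 66*h^2 + 204*h - 120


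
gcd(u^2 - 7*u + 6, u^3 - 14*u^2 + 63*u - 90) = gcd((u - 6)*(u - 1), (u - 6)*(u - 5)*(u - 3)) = u - 6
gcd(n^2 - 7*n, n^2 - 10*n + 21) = n - 7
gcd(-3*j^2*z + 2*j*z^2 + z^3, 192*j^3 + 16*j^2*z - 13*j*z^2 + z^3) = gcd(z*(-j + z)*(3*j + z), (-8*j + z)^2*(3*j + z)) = 3*j + z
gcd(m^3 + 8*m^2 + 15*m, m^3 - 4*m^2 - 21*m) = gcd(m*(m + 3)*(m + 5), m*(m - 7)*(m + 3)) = m^2 + 3*m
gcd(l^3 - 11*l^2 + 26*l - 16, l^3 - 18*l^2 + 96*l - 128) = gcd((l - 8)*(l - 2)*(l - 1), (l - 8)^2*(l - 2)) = l^2 - 10*l + 16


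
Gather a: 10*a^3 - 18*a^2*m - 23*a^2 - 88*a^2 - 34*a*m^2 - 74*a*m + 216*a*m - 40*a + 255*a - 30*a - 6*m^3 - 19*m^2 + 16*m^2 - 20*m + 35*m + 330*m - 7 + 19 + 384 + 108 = 10*a^3 + a^2*(-18*m - 111) + a*(-34*m^2 + 142*m + 185) - 6*m^3 - 3*m^2 + 345*m + 504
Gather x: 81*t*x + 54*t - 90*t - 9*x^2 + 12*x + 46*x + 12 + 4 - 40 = -36*t - 9*x^2 + x*(81*t + 58) - 24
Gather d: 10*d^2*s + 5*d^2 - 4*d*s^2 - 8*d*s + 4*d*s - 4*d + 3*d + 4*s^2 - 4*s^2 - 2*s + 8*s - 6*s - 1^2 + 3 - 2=d^2*(10*s + 5) + d*(-4*s^2 - 4*s - 1)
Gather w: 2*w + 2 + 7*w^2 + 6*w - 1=7*w^2 + 8*w + 1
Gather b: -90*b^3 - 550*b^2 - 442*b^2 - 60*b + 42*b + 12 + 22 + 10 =-90*b^3 - 992*b^2 - 18*b + 44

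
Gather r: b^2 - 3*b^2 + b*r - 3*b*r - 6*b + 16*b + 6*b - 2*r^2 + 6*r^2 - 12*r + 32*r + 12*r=-2*b^2 + 16*b + 4*r^2 + r*(32 - 2*b)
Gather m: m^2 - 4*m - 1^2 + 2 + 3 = m^2 - 4*m + 4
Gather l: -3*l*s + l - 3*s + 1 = l*(1 - 3*s) - 3*s + 1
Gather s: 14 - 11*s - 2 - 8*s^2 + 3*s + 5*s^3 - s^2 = 5*s^3 - 9*s^2 - 8*s + 12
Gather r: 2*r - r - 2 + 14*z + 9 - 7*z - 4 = r + 7*z + 3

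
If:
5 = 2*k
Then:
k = 5/2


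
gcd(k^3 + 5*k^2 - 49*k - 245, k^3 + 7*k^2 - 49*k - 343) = k^2 - 49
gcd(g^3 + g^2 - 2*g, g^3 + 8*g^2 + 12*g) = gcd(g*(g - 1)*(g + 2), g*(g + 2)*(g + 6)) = g^2 + 2*g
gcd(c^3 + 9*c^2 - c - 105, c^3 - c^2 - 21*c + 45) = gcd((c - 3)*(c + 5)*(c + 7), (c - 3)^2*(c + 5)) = c^2 + 2*c - 15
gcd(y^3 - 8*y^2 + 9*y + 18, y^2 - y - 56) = 1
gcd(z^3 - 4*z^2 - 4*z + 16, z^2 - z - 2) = z - 2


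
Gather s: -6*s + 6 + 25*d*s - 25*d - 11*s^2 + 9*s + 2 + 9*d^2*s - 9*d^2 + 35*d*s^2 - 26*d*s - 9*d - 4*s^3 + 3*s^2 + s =-9*d^2 - 34*d - 4*s^3 + s^2*(35*d - 8) + s*(9*d^2 - d + 4) + 8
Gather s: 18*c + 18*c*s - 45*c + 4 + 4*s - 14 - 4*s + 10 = 18*c*s - 27*c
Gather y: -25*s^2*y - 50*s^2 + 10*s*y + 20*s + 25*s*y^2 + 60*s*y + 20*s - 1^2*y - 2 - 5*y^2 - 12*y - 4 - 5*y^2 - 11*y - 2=-50*s^2 + 40*s + y^2*(25*s - 10) + y*(-25*s^2 + 70*s - 24) - 8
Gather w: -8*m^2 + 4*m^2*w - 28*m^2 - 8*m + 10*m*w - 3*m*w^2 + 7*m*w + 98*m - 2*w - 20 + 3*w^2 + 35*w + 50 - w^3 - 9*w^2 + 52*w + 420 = -36*m^2 + 90*m - w^3 + w^2*(-3*m - 6) + w*(4*m^2 + 17*m + 85) + 450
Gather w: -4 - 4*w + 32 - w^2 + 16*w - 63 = -w^2 + 12*w - 35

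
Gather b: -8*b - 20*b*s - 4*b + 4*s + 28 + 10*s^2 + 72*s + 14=b*(-20*s - 12) + 10*s^2 + 76*s + 42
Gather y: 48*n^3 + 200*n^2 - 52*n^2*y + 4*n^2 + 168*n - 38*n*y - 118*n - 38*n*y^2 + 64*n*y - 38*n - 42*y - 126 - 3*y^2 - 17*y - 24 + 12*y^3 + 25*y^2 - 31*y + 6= 48*n^3 + 204*n^2 + 12*n + 12*y^3 + y^2*(22 - 38*n) + y*(-52*n^2 + 26*n - 90) - 144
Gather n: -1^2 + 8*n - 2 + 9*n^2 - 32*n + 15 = 9*n^2 - 24*n + 12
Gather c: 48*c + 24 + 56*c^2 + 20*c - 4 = 56*c^2 + 68*c + 20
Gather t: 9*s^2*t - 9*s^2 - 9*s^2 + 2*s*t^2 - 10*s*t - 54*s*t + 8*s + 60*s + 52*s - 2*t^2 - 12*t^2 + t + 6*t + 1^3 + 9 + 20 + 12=-18*s^2 + 120*s + t^2*(2*s - 14) + t*(9*s^2 - 64*s + 7) + 42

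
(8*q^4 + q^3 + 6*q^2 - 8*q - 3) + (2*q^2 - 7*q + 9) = 8*q^4 + q^3 + 8*q^2 - 15*q + 6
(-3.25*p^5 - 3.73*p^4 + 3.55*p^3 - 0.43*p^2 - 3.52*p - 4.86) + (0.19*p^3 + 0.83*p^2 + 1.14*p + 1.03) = -3.25*p^5 - 3.73*p^4 + 3.74*p^3 + 0.4*p^2 - 2.38*p - 3.83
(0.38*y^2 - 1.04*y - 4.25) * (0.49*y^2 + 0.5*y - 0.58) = 0.1862*y^4 - 0.3196*y^3 - 2.8229*y^2 - 1.5218*y + 2.465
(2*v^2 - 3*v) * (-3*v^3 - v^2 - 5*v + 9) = -6*v^5 + 7*v^4 - 7*v^3 + 33*v^2 - 27*v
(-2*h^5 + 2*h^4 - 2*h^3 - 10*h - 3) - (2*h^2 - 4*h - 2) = -2*h^5 + 2*h^4 - 2*h^3 - 2*h^2 - 6*h - 1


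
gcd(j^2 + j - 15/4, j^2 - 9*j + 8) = 1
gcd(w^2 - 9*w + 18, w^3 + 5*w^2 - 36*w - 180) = w - 6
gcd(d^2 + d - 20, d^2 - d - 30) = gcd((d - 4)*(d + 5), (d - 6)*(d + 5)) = d + 5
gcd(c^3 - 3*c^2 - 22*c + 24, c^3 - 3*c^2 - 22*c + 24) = c^3 - 3*c^2 - 22*c + 24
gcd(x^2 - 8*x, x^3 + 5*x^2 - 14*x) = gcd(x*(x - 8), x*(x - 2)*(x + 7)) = x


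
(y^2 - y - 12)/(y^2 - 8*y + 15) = (y^2 - y - 12)/(y^2 - 8*y + 15)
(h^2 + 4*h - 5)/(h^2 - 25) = (h - 1)/(h - 5)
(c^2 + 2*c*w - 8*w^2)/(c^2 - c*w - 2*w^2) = (c + 4*w)/(c + w)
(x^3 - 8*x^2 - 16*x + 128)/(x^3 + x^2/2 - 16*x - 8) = 2*(x - 8)/(2*x + 1)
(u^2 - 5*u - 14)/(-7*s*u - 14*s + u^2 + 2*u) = (7 - u)/(7*s - u)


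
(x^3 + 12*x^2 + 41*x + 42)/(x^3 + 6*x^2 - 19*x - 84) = (x + 2)/(x - 4)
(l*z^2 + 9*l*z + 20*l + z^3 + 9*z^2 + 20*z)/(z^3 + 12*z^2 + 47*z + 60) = (l + z)/(z + 3)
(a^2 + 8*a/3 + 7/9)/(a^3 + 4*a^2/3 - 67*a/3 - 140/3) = (a + 1/3)/(a^2 - a - 20)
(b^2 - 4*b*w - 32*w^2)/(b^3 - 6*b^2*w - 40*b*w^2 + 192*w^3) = (-b - 4*w)/(-b^2 - 2*b*w + 24*w^2)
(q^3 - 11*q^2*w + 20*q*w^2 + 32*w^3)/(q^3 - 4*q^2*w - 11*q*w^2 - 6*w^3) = (q^2 - 12*q*w + 32*w^2)/(q^2 - 5*q*w - 6*w^2)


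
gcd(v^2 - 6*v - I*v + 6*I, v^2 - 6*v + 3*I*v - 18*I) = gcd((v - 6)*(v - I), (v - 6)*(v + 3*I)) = v - 6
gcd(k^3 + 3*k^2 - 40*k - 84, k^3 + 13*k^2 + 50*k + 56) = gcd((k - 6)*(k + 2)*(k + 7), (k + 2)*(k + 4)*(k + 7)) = k^2 + 9*k + 14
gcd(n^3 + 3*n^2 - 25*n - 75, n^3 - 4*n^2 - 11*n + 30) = n^2 - 2*n - 15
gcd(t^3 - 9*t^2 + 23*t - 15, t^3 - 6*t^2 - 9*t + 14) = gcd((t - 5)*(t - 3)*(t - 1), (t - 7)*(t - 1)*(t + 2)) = t - 1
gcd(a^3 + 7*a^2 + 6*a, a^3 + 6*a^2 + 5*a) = a^2 + a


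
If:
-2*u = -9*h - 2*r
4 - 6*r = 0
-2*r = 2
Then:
No Solution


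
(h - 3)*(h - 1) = h^2 - 4*h + 3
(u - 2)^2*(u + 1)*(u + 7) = u^4 + 4*u^3 - 21*u^2 + 4*u + 28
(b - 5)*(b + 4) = b^2 - b - 20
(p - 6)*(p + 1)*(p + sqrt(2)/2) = p^3 - 5*p^2 + sqrt(2)*p^2/2 - 6*p - 5*sqrt(2)*p/2 - 3*sqrt(2)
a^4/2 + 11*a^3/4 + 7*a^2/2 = a^2*(a/2 + 1)*(a + 7/2)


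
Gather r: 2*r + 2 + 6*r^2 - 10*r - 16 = 6*r^2 - 8*r - 14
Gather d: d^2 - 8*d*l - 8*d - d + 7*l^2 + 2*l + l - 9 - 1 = d^2 + d*(-8*l - 9) + 7*l^2 + 3*l - 10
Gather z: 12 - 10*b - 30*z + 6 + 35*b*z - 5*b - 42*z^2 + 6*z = -15*b - 42*z^2 + z*(35*b - 24) + 18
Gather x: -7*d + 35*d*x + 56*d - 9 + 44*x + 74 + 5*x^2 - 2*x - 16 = 49*d + 5*x^2 + x*(35*d + 42) + 49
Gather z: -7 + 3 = -4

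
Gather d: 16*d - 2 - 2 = 16*d - 4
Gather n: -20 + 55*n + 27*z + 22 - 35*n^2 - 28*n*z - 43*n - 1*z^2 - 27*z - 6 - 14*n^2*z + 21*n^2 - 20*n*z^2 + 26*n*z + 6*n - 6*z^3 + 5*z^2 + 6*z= n^2*(-14*z - 14) + n*(-20*z^2 - 2*z + 18) - 6*z^3 + 4*z^2 + 6*z - 4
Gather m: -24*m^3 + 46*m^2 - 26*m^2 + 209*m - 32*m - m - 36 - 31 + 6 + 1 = -24*m^3 + 20*m^2 + 176*m - 60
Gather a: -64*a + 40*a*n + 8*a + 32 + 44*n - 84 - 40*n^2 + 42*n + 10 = a*(40*n - 56) - 40*n^2 + 86*n - 42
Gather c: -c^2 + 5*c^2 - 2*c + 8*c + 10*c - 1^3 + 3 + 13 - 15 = 4*c^2 + 16*c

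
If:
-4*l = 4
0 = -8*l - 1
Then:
No Solution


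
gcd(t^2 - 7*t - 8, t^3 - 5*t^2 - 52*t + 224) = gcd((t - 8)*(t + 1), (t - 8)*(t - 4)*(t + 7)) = t - 8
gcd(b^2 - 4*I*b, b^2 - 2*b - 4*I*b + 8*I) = b - 4*I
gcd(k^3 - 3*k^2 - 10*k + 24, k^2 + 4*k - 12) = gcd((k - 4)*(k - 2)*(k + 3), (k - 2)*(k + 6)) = k - 2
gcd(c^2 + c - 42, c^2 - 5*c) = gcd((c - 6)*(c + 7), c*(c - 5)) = 1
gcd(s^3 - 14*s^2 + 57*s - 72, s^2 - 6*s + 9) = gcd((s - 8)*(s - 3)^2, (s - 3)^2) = s^2 - 6*s + 9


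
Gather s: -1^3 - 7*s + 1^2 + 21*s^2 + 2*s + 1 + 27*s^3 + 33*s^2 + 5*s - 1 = 27*s^3 + 54*s^2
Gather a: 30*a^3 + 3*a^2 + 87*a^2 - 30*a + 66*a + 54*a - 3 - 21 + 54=30*a^3 + 90*a^2 + 90*a + 30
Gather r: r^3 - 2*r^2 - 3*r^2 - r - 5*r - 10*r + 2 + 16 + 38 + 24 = r^3 - 5*r^2 - 16*r + 80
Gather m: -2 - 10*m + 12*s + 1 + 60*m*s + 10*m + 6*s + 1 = 60*m*s + 18*s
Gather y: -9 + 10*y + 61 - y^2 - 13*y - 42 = -y^2 - 3*y + 10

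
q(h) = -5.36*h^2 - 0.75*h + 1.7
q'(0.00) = -0.75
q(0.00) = 1.70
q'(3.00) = -32.91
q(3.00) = -48.79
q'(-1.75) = 18.01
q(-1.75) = -13.40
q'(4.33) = -47.17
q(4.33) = -102.04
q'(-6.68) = 70.86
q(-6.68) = -232.47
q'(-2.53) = 26.37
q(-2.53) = -30.71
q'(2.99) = -32.80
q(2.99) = -48.46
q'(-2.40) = 24.98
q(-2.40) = -27.37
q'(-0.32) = 2.68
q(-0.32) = 1.39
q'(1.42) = -15.97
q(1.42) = -10.17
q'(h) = -10.72*h - 0.75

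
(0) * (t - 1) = 0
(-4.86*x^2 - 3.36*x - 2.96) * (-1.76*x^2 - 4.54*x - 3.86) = 8.5536*x^4 + 27.978*x^3 + 39.2236*x^2 + 26.408*x + 11.4256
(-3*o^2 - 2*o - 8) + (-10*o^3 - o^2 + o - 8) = -10*o^3 - 4*o^2 - o - 16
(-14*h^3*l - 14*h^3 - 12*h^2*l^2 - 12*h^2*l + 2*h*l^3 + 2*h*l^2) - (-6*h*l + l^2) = -14*h^3*l - 14*h^3 - 12*h^2*l^2 - 12*h^2*l + 2*h*l^3 + 2*h*l^2 + 6*h*l - l^2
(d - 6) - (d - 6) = 0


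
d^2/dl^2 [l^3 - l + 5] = 6*l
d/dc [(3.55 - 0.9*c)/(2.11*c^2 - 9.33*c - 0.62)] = (1.899*c^2 - 14.981*c + 33.6795)/(4.4521*c^4 - 39.3726*c^3 + 84.4325*c^2 + 11.5692*c + 0.3844)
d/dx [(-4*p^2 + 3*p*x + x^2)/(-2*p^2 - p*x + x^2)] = 2*p*(-5*p^2 + 2*p*x - 2*x^2)/(4*p^4 + 4*p^3*x - 3*p^2*x^2 - 2*p*x^3 + x^4)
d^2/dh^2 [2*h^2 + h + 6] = 4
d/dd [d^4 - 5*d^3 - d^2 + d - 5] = 4*d^3 - 15*d^2 - 2*d + 1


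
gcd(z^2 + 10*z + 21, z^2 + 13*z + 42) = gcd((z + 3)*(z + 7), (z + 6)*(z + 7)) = z + 7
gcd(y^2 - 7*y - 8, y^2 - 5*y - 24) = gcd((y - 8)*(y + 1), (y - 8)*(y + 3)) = y - 8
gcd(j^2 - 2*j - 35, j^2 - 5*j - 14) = j - 7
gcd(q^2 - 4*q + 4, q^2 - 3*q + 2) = q - 2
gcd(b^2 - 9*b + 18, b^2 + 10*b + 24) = 1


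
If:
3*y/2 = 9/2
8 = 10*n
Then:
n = 4/5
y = 3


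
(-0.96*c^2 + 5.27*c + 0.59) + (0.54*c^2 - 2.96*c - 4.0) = -0.42*c^2 + 2.31*c - 3.41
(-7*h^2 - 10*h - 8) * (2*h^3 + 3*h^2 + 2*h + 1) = -14*h^5 - 41*h^4 - 60*h^3 - 51*h^2 - 26*h - 8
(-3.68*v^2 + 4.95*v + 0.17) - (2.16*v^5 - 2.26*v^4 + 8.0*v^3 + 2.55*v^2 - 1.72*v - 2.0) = -2.16*v^5 + 2.26*v^4 - 8.0*v^3 - 6.23*v^2 + 6.67*v + 2.17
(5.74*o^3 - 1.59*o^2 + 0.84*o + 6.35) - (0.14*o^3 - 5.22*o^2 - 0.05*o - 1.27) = 5.6*o^3 + 3.63*o^2 + 0.89*o + 7.62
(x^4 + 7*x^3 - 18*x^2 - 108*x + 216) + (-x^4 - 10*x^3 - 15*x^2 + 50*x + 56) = -3*x^3 - 33*x^2 - 58*x + 272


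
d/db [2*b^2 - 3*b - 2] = 4*b - 3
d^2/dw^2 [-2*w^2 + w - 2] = -4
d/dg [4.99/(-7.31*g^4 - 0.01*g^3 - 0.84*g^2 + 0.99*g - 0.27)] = (145.9076*g^3 + 0.1497*g^2 + 8.3832*g - 4.9401)/(7.31*g^4 + 0.01*g^3 + 0.84*g^2 - 0.99*g + 0.27)^2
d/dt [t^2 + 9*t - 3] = 2*t + 9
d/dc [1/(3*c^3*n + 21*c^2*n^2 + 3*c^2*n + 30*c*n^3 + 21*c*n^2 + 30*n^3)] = (-3*c^2 - 14*c*n - 2*c - 10*n^2 - 7*n)/(3*n*(c^3 + 7*c^2*n + c^2 + 10*c*n^2 + 7*c*n + 10*n^2)^2)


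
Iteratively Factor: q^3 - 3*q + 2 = (q - 1)*(q^2 + q - 2) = (q - 1)*(q + 2)*(q - 1)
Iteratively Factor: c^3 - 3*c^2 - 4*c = (c + 1)*(c^2 - 4*c) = (c - 4)*(c + 1)*(c)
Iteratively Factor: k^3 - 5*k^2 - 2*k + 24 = (k - 3)*(k^2 - 2*k - 8) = (k - 3)*(k + 2)*(k - 4)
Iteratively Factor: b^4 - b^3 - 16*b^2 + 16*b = (b)*(b^3 - b^2 - 16*b + 16) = b*(b - 1)*(b^2 - 16) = b*(b - 1)*(b + 4)*(b - 4)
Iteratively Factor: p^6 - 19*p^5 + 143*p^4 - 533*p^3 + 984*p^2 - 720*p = (p - 4)*(p^5 - 15*p^4 + 83*p^3 - 201*p^2 + 180*p) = (p - 4)^2*(p^4 - 11*p^3 + 39*p^2 - 45*p) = (p - 4)^2*(p - 3)*(p^3 - 8*p^2 + 15*p) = p*(p - 4)^2*(p - 3)*(p^2 - 8*p + 15) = p*(p - 4)^2*(p - 3)^2*(p - 5)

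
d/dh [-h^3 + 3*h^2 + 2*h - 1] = -3*h^2 + 6*h + 2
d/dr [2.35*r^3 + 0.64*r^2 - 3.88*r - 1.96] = 7.05*r^2 + 1.28*r - 3.88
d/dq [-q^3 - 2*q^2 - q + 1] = -3*q^2 - 4*q - 1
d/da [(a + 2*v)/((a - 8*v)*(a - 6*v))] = (-a^2 - 4*a*v + 76*v^2)/(a^4 - 28*a^3*v + 292*a^2*v^2 - 1344*a*v^3 + 2304*v^4)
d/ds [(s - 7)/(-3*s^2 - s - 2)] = (-3*s^2 - s + (s - 7)*(6*s + 1) - 2)/(3*s^2 + s + 2)^2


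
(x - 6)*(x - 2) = x^2 - 8*x + 12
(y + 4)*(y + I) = y^2 + 4*y + I*y + 4*I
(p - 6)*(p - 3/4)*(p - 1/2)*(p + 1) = p^4 - 25*p^3/4 + 5*p^2/8 + 45*p/8 - 9/4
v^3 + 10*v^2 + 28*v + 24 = (v + 2)^2*(v + 6)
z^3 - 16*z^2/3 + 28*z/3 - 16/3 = (z - 2)^2*(z - 4/3)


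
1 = 1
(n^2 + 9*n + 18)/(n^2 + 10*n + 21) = (n + 6)/(n + 7)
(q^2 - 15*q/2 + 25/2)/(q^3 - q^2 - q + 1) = (q^2 - 15*q/2 + 25/2)/(q^3 - q^2 - q + 1)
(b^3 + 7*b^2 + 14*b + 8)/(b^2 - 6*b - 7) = (b^2 + 6*b + 8)/(b - 7)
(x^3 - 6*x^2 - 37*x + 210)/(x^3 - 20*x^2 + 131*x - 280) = (x + 6)/(x - 8)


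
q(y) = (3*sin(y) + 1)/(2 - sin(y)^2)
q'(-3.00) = -1.46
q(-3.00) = 0.29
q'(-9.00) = -1.55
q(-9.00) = -0.13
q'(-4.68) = -0.36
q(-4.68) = 3.99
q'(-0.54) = 1.64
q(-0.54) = -0.31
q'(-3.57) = -2.00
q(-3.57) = 1.23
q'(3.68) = -1.64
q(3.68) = -0.31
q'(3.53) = -1.52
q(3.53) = -0.07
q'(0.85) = 2.94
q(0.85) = 2.27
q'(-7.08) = 1.93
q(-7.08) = -0.77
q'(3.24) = -1.47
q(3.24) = 0.35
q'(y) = 3*cos(y)/(2 - sin(y)^2) + 2*(3*sin(y) + 1)*sin(y)*cos(y)/(2 - sin(y)^2)^2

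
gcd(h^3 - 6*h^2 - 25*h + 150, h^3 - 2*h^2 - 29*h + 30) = h^2 - h - 30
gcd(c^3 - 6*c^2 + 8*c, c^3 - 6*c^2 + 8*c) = c^3 - 6*c^2 + 8*c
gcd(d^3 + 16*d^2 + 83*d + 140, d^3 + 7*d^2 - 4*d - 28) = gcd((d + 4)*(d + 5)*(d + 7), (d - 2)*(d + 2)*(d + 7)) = d + 7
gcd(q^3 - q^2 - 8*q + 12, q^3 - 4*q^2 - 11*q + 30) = q^2 + q - 6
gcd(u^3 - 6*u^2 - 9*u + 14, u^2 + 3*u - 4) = u - 1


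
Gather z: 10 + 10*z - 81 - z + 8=9*z - 63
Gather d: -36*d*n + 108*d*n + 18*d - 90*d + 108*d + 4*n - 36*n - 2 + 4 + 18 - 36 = d*(72*n + 36) - 32*n - 16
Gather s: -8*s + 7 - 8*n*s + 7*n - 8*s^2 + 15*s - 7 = 7*n - 8*s^2 + s*(7 - 8*n)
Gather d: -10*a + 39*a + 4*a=33*a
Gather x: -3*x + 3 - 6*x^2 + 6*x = -6*x^2 + 3*x + 3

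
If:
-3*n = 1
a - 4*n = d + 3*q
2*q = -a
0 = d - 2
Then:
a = 4/15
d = 2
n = -1/3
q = -2/15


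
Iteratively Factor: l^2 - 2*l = (l)*(l - 2)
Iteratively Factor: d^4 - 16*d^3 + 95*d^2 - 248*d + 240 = (d - 4)*(d^3 - 12*d^2 + 47*d - 60) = (d - 5)*(d - 4)*(d^2 - 7*d + 12) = (d - 5)*(d - 4)^2*(d - 3)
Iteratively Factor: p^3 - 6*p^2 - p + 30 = (p - 3)*(p^2 - 3*p - 10) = (p - 3)*(p + 2)*(p - 5)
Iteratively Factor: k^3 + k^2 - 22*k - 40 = (k - 5)*(k^2 + 6*k + 8) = (k - 5)*(k + 4)*(k + 2)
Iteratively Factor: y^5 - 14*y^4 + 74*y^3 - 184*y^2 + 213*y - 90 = (y - 5)*(y^4 - 9*y^3 + 29*y^2 - 39*y + 18) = (y - 5)*(y - 2)*(y^3 - 7*y^2 + 15*y - 9) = (y - 5)*(y - 3)*(y - 2)*(y^2 - 4*y + 3) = (y - 5)*(y - 3)*(y - 2)*(y - 1)*(y - 3)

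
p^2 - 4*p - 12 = (p - 6)*(p + 2)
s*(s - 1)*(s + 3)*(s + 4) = s^4 + 6*s^3 + 5*s^2 - 12*s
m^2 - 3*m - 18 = (m - 6)*(m + 3)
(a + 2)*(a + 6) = a^2 + 8*a + 12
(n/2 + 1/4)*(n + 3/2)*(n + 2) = n^3/2 + 2*n^2 + 19*n/8 + 3/4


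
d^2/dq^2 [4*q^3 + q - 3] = 24*q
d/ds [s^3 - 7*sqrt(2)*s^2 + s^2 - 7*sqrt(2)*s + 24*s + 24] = 3*s^2 - 14*sqrt(2)*s + 2*s - 7*sqrt(2) + 24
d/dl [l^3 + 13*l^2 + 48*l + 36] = 3*l^2 + 26*l + 48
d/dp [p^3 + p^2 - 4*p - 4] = 3*p^2 + 2*p - 4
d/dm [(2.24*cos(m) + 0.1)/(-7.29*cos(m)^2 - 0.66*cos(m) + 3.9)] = (16.3296*sin(m)^2 - 1.458*cos(m) - 25.1316)*sin(m)/(7.29*cos(m)^2 + 0.66*cos(m) - 3.9)^2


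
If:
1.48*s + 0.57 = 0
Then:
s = -0.39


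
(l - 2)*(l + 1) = l^2 - l - 2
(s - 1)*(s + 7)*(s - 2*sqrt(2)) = s^3 - 2*sqrt(2)*s^2 + 6*s^2 - 12*sqrt(2)*s - 7*s + 14*sqrt(2)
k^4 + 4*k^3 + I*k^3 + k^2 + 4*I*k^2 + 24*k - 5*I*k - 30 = (k - 1)*(k + 5)*(k - 2*I)*(k + 3*I)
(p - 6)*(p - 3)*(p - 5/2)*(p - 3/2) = p^4 - 13*p^3 + 231*p^2/4 - 423*p/4 + 135/2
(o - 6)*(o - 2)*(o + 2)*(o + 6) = o^4 - 40*o^2 + 144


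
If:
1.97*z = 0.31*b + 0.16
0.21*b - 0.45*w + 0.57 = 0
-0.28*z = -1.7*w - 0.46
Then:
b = -3.46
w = -0.35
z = -0.46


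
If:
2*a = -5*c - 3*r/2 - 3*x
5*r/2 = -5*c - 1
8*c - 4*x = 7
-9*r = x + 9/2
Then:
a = 251/80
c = -17/320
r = -47/160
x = -297/160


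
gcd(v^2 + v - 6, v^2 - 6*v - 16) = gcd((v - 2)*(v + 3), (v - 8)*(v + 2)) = 1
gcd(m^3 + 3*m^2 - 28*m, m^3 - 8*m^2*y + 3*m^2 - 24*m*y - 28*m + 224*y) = m^2 + 3*m - 28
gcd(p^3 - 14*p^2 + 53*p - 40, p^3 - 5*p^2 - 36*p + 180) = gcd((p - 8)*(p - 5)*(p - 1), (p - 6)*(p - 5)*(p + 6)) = p - 5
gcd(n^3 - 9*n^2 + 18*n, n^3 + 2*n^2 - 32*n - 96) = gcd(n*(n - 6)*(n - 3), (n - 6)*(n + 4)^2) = n - 6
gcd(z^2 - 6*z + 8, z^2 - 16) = z - 4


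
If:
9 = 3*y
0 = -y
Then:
No Solution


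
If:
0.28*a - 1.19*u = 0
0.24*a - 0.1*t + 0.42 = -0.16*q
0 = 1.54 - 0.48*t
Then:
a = 4.25*u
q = -6.375*u - 0.619791666666667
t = 3.21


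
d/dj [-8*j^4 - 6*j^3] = j^2*(-32*j - 18)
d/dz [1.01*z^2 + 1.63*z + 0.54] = 2.02*z + 1.63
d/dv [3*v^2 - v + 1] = 6*v - 1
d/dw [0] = 0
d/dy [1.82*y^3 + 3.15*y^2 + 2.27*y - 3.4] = 5.46*y^2 + 6.3*y + 2.27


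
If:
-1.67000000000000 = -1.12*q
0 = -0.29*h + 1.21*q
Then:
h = 6.22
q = 1.49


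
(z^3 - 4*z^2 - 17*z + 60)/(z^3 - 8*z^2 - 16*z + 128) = (z^2 - 8*z + 15)/(z^2 - 12*z + 32)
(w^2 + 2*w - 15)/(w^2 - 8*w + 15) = (w + 5)/(w - 5)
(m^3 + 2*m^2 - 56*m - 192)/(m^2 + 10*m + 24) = m - 8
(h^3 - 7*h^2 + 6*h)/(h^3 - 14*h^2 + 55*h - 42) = h/(h - 7)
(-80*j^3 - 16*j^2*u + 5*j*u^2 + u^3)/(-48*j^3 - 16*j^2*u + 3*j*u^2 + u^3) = (5*j + u)/(3*j + u)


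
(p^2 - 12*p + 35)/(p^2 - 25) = (p - 7)/(p + 5)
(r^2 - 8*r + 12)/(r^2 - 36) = (r - 2)/(r + 6)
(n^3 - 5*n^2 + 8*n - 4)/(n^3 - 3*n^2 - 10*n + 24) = (n^2 - 3*n + 2)/(n^2 - n - 12)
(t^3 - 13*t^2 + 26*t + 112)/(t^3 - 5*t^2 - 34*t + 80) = (t^2 - 5*t - 14)/(t^2 + 3*t - 10)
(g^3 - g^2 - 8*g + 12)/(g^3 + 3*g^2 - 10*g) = (g^2 + g - 6)/(g*(g + 5))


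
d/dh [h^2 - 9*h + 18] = 2*h - 9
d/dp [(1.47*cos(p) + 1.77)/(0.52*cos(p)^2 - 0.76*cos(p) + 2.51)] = (0.7644*cos(p)^2 + 1.8408*cos(p) - 5.0349)*sin(p)/(0.2704*cos(p)^4 - 0.7904*cos(p)^3 + 3.188*cos(p)^2 - 3.8152*cos(p) + 6.3001)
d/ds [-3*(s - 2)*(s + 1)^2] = 9 - 9*s^2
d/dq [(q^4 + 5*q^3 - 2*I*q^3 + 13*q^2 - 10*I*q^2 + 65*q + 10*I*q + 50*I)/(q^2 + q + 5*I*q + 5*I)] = (2*q^5 + q^4*(8 + 13*I) + q^3*(30 + 66*I) + q^2*(28 + 120*I) + q*(100 + 30*I) + 200 + 275*I)/(q^4 + q^3*(2 + 10*I) + q^2*(-24 + 20*I) + q*(-50 + 10*I) - 25)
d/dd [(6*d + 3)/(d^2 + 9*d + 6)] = 3*(-2*d^2 - 2*d + 3)/(d^4 + 18*d^3 + 93*d^2 + 108*d + 36)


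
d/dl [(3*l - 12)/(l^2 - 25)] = 3*(l^2 - 2*l*(l - 4) - 25)/(l^2 - 25)^2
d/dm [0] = 0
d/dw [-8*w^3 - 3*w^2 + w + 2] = -24*w^2 - 6*w + 1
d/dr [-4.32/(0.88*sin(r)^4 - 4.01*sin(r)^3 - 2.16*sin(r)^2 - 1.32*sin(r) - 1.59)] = (15.2064*sin(r)^3 - 51.9696*sin(r)^2 - 18.6624*sin(r) - 5.7024)*cos(r)/(-0.88*sin(r)^4 + 4.01*sin(r)^3 + 2.16*sin(r)^2 + 1.32*sin(r) + 1.59)^2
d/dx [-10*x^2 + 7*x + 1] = 7 - 20*x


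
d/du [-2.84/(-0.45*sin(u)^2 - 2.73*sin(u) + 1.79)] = -(2.556*sin(u) + 7.7532)*cos(u)/(0.45*sin(u)^2 + 2.73*sin(u) - 1.79)^2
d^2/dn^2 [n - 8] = 0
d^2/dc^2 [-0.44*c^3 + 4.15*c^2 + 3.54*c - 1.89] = 8.3 - 2.64*c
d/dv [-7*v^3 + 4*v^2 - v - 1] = -21*v^2 + 8*v - 1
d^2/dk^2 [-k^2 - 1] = -2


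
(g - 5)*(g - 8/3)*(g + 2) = g^3 - 17*g^2/3 - 2*g + 80/3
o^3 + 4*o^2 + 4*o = o*(o + 2)^2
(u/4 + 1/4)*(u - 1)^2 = u^3/4 - u^2/4 - u/4 + 1/4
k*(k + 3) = k^2 + 3*k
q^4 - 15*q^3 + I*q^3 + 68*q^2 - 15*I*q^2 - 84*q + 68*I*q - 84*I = (q - 7)*(q - 6)*(q - 2)*(q + I)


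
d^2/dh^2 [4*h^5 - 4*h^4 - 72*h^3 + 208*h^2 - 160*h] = 80*h^3 - 48*h^2 - 432*h + 416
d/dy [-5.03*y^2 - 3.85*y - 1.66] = -10.06*y - 3.85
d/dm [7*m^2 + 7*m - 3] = 14*m + 7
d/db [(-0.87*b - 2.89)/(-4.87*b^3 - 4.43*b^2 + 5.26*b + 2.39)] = (-8.4738*b^3 - 46.077*b^2 - 25.6054*b + 13.1221)/(23.7169*b^6 + 43.1482*b^5 - 31.6075*b^4 - 69.8822*b^3 + 6.4922*b^2 + 25.1428*b + 5.7121)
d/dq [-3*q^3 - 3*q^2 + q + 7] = -9*q^2 - 6*q + 1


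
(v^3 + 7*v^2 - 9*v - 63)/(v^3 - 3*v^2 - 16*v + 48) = (v^2 + 10*v + 21)/(v^2 - 16)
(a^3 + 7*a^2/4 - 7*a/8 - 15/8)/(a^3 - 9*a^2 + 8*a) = (8*a^2 + 22*a + 15)/(8*a*(a - 8))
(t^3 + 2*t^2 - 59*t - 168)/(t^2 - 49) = (t^2 - 5*t - 24)/(t - 7)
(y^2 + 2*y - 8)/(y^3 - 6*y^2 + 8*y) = (y + 4)/(y*(y - 4))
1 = 1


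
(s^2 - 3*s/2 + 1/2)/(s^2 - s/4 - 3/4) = 2*(2*s - 1)/(4*s + 3)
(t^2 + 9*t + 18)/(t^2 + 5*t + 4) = (t^2 + 9*t + 18)/(t^2 + 5*t + 4)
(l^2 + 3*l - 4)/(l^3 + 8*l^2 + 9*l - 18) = (l + 4)/(l^2 + 9*l + 18)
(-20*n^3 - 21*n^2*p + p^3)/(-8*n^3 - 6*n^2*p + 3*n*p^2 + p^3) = (-5*n + p)/(-2*n + p)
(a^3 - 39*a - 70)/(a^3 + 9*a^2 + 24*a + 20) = (a - 7)/(a + 2)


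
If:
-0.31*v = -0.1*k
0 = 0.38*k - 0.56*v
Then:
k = 0.00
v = 0.00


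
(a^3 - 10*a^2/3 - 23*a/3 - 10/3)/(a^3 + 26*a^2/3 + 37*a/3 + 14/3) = (a - 5)/(a + 7)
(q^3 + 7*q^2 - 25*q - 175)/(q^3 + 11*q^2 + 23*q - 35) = (q - 5)/(q - 1)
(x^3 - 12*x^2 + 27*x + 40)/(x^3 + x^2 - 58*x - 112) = (x^2 - 4*x - 5)/(x^2 + 9*x + 14)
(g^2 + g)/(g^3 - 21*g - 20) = g/(g^2 - g - 20)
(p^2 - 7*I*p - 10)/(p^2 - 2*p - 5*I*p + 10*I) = (p - 2*I)/(p - 2)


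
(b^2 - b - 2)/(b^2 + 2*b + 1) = (b - 2)/(b + 1)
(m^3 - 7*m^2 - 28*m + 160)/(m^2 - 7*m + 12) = (m^2 - 3*m - 40)/(m - 3)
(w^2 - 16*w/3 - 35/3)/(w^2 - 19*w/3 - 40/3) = (w - 7)/(w - 8)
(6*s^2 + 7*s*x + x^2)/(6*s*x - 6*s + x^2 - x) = (s + x)/(x - 1)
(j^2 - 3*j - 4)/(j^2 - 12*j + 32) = (j + 1)/(j - 8)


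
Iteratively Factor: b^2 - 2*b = (b)*(b - 2)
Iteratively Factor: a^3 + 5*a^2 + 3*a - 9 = (a + 3)*(a^2 + 2*a - 3) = (a + 3)^2*(a - 1)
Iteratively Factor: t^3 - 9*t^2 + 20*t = (t - 4)*(t^2 - 5*t) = t*(t - 4)*(t - 5)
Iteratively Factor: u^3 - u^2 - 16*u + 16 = (u + 4)*(u^2 - 5*u + 4) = (u - 4)*(u + 4)*(u - 1)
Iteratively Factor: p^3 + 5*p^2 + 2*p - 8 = (p + 4)*(p^2 + p - 2) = (p + 2)*(p + 4)*(p - 1)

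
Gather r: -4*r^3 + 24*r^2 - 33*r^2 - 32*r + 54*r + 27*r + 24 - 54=-4*r^3 - 9*r^2 + 49*r - 30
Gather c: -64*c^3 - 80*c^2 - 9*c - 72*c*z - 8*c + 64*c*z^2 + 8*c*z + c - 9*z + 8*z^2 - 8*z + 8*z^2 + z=-64*c^3 - 80*c^2 + c*(64*z^2 - 64*z - 16) + 16*z^2 - 16*z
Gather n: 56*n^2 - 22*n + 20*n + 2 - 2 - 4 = 56*n^2 - 2*n - 4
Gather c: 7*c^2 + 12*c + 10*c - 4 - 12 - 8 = 7*c^2 + 22*c - 24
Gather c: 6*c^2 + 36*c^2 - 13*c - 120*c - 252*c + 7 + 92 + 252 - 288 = 42*c^2 - 385*c + 63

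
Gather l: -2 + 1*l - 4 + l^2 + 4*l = l^2 + 5*l - 6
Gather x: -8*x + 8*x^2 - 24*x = 8*x^2 - 32*x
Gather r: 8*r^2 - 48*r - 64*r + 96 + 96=8*r^2 - 112*r + 192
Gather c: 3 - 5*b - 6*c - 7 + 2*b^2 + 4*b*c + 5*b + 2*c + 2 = 2*b^2 + c*(4*b - 4) - 2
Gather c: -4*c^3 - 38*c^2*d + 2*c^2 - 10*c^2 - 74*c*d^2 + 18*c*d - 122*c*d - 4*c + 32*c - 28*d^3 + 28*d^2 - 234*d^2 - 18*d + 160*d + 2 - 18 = -4*c^3 + c^2*(-38*d - 8) + c*(-74*d^2 - 104*d + 28) - 28*d^3 - 206*d^2 + 142*d - 16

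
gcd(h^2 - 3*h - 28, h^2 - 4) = 1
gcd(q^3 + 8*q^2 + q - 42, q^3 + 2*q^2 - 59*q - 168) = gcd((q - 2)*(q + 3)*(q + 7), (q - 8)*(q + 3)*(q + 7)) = q^2 + 10*q + 21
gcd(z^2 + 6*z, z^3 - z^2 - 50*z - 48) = z + 6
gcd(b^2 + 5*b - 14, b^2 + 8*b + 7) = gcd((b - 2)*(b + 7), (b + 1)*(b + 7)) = b + 7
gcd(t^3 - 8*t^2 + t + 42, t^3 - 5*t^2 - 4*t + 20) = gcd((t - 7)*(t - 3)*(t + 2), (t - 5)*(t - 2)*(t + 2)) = t + 2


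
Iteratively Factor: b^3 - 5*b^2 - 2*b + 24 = (b - 3)*(b^2 - 2*b - 8) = (b - 3)*(b + 2)*(b - 4)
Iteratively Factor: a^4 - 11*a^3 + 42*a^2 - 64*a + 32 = (a - 1)*(a^3 - 10*a^2 + 32*a - 32) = (a - 2)*(a - 1)*(a^2 - 8*a + 16) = (a - 4)*(a - 2)*(a - 1)*(a - 4)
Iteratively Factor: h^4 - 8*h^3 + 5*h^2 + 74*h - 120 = (h - 5)*(h^3 - 3*h^2 - 10*h + 24) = (h - 5)*(h - 2)*(h^2 - h - 12) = (h - 5)*(h - 2)*(h + 3)*(h - 4)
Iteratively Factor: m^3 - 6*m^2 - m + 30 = (m - 5)*(m^2 - m - 6) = (m - 5)*(m + 2)*(m - 3)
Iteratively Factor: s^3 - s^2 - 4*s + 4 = (s + 2)*(s^2 - 3*s + 2) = (s - 1)*(s + 2)*(s - 2)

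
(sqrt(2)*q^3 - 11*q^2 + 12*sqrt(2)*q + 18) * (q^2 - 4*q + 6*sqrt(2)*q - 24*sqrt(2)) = sqrt(2)*q^5 - 4*sqrt(2)*q^4 + q^4 - 54*sqrt(2)*q^3 - 4*q^3 + 162*q^2 + 216*sqrt(2)*q^2 - 648*q + 108*sqrt(2)*q - 432*sqrt(2)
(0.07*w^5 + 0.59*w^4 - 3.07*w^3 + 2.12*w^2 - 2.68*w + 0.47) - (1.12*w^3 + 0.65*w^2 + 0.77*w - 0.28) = 0.07*w^5 + 0.59*w^4 - 4.19*w^3 + 1.47*w^2 - 3.45*w + 0.75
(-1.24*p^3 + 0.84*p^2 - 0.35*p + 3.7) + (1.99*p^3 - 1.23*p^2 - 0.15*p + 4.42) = 0.75*p^3 - 0.39*p^2 - 0.5*p + 8.12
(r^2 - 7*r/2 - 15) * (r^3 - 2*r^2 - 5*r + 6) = r^5 - 11*r^4/2 - 13*r^3 + 107*r^2/2 + 54*r - 90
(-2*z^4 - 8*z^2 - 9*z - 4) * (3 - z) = 2*z^5 - 6*z^4 + 8*z^3 - 15*z^2 - 23*z - 12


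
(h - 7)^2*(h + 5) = h^3 - 9*h^2 - 21*h + 245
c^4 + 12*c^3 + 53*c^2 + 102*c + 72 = (c + 2)*(c + 3)^2*(c + 4)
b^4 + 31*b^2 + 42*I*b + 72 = (b - 6*I)*(b - I)*(b + 3*I)*(b + 4*I)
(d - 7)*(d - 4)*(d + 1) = d^3 - 10*d^2 + 17*d + 28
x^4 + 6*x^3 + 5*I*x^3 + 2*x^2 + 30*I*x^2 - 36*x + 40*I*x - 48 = (x + 2)*(x + 4)*(x + 2*I)*(x + 3*I)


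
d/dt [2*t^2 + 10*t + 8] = 4*t + 10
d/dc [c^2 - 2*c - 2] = 2*c - 2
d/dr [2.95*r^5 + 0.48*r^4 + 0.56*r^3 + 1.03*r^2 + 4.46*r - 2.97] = 14.75*r^4 + 1.92*r^3 + 1.68*r^2 + 2.06*r + 4.46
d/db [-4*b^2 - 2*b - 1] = -8*b - 2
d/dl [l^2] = 2*l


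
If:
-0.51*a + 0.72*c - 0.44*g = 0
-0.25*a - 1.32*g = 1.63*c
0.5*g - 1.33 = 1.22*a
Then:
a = -0.87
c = -0.29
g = 0.53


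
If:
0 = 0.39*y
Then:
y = 0.00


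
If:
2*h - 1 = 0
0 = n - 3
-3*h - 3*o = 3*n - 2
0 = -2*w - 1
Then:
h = 1/2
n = 3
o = -17/6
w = -1/2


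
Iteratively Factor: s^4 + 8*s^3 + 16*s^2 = (s)*(s^3 + 8*s^2 + 16*s) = s*(s + 4)*(s^2 + 4*s) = s^2*(s + 4)*(s + 4)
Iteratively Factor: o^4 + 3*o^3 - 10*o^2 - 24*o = (o + 4)*(o^3 - o^2 - 6*o) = (o + 2)*(o + 4)*(o^2 - 3*o) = o*(o + 2)*(o + 4)*(o - 3)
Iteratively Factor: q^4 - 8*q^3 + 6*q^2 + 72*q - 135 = (q - 3)*(q^3 - 5*q^2 - 9*q + 45) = (q - 5)*(q - 3)*(q^2 - 9) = (q - 5)*(q - 3)*(q + 3)*(q - 3)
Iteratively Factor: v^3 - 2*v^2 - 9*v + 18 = (v - 2)*(v^2 - 9) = (v - 3)*(v - 2)*(v + 3)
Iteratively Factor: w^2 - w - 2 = (w + 1)*(w - 2)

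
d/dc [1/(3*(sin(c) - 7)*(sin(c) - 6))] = (13 - 2*sin(c))*cos(c)/(3*(sin(c) - 7)^2*(sin(c) - 6)^2)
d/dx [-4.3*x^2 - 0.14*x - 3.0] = -8.6*x - 0.14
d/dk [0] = 0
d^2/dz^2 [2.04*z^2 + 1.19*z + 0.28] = 4.08000000000000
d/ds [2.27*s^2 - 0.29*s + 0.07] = 4.54*s - 0.29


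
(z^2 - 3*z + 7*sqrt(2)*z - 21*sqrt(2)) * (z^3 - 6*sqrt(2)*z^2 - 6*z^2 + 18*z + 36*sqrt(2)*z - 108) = z^5 - 9*z^4 + sqrt(2)*z^4 - 48*z^3 - 9*sqrt(2)*z^3 + 144*sqrt(2)*z^2 + 594*z^2 - 1134*sqrt(2)*z - 1188*z + 2268*sqrt(2)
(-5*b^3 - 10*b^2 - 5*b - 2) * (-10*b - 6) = 50*b^4 + 130*b^3 + 110*b^2 + 50*b + 12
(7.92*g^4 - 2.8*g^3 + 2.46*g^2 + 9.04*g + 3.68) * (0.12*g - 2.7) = 0.9504*g^5 - 21.72*g^4 + 7.8552*g^3 - 5.5572*g^2 - 23.9664*g - 9.936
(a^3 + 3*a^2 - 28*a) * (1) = a^3 + 3*a^2 - 28*a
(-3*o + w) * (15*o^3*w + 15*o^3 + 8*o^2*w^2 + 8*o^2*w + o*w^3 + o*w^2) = -45*o^4*w - 45*o^4 - 9*o^3*w^2 - 9*o^3*w + 5*o^2*w^3 + 5*o^2*w^2 + o*w^4 + o*w^3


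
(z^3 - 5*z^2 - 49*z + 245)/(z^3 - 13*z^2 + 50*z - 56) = (z^2 + 2*z - 35)/(z^2 - 6*z + 8)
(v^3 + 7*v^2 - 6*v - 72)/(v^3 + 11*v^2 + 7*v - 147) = (v^2 + 10*v + 24)/(v^2 + 14*v + 49)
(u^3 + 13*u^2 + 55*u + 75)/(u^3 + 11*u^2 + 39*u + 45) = (u + 5)/(u + 3)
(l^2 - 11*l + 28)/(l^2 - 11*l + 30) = (l^2 - 11*l + 28)/(l^2 - 11*l + 30)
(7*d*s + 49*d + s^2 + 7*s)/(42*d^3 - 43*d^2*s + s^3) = (s + 7)/(6*d^2 - 7*d*s + s^2)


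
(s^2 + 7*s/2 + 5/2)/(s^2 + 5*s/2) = (s + 1)/s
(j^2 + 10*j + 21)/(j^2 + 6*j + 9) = (j + 7)/(j + 3)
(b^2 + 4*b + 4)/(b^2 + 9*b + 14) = (b + 2)/(b + 7)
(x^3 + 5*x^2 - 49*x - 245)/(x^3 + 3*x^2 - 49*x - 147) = (x + 5)/(x + 3)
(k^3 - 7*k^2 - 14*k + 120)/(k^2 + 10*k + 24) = (k^2 - 11*k + 30)/(k + 6)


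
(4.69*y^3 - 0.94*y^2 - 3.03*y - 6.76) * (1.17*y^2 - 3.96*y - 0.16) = 5.4873*y^5 - 19.6722*y^4 - 0.5731*y^3 + 4.24*y^2 + 27.2544*y + 1.0816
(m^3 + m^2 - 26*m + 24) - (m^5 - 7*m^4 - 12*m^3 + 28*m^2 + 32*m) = -m^5 + 7*m^4 + 13*m^3 - 27*m^2 - 58*m + 24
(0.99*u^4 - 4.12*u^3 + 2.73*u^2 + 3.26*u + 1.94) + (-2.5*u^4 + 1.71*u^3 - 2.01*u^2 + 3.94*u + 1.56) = -1.51*u^4 - 2.41*u^3 + 0.72*u^2 + 7.2*u + 3.5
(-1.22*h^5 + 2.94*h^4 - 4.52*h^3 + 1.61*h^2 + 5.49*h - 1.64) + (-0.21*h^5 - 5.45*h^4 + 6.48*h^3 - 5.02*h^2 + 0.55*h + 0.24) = -1.43*h^5 - 2.51*h^4 + 1.96*h^3 - 3.41*h^2 + 6.04*h - 1.4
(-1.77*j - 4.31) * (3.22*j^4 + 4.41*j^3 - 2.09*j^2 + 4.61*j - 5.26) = -5.6994*j^5 - 21.6839*j^4 - 15.3078*j^3 + 0.848199999999999*j^2 - 10.5589*j + 22.6706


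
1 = 1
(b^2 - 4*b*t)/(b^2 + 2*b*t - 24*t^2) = b/(b + 6*t)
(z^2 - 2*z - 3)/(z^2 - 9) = (z + 1)/(z + 3)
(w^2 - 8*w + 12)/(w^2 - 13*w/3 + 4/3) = 3*(w^2 - 8*w + 12)/(3*w^2 - 13*w + 4)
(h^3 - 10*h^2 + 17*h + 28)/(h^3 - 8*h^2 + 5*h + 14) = (h - 4)/(h - 2)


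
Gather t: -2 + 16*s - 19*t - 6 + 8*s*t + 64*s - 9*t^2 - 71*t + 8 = 80*s - 9*t^2 + t*(8*s - 90)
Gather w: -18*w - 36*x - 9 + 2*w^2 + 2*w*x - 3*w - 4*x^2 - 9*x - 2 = 2*w^2 + w*(2*x - 21) - 4*x^2 - 45*x - 11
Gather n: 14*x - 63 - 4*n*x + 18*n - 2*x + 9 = n*(18 - 4*x) + 12*x - 54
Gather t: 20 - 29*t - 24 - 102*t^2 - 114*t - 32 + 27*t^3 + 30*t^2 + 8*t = 27*t^3 - 72*t^2 - 135*t - 36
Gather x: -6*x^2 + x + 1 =-6*x^2 + x + 1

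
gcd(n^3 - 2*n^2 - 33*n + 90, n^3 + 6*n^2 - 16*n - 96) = n + 6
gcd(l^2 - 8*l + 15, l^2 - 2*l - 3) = l - 3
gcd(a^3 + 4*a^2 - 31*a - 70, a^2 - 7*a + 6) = 1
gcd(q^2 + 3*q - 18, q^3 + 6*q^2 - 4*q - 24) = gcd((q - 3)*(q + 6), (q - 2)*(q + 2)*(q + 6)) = q + 6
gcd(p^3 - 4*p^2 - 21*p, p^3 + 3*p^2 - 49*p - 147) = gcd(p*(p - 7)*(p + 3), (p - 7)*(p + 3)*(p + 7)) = p^2 - 4*p - 21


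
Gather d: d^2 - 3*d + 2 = d^2 - 3*d + 2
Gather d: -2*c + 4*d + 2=-2*c + 4*d + 2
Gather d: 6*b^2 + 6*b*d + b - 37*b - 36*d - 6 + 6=6*b^2 - 36*b + d*(6*b - 36)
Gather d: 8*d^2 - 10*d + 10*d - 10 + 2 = 8*d^2 - 8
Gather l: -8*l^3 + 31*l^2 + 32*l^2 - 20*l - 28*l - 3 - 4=-8*l^3 + 63*l^2 - 48*l - 7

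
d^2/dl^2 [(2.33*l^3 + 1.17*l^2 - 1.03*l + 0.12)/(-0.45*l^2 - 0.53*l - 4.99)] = (1.77635683940025e-15*l^4 + 10.130276*l^3 - 21.355296*l^2 - 362.152308*l - 63.242812)/(0.091125*l^6 + 0.321975*l^5 + 3.41064*l^4 + 7.289567*l^3 + 37.820208*l^2 + 39.591159*l + 124.251499)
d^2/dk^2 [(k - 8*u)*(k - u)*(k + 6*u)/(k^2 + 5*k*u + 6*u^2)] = 24*u^2*(-k^3 + 24*k^2*u + 138*k*u^2 + 182*u^3)/(k^6 + 15*k^5*u + 93*k^4*u^2 + 305*k^3*u^3 + 558*k^2*u^4 + 540*k*u^5 + 216*u^6)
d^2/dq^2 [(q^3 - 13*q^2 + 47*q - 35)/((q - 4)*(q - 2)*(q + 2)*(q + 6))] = 2*(q^9 - 39*q^8 + 288*q^7 + 98*q^6 - 6162*q^5 + 14412*q^4 + 31856*q^3 - 221760*q^2 + 403296*q - 180032)/(q^12 + 6*q^11 - 72*q^10 - 352*q^9 + 2208*q^8 + 7104*q^7 - 34048*q^6 - 55296*q^5 + 238848*q^4 + 183808*q^3 - 755712*q^2 - 221184*q + 884736)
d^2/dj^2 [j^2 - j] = 2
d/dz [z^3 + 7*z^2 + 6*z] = 3*z^2 + 14*z + 6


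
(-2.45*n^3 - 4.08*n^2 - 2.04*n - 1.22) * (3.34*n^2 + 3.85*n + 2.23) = -8.183*n^5 - 23.0597*n^4 - 27.9851*n^3 - 21.0272*n^2 - 9.2462*n - 2.7206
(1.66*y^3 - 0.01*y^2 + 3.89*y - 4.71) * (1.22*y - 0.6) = 2.0252*y^4 - 1.0082*y^3 + 4.7518*y^2 - 8.0802*y + 2.826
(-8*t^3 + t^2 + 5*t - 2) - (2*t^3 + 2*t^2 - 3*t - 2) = -10*t^3 - t^2 + 8*t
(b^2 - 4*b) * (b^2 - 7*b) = b^4 - 11*b^3 + 28*b^2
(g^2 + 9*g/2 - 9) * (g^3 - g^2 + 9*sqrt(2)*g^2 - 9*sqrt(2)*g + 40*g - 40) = g^5 + 7*g^4/2 + 9*sqrt(2)*g^4 + 53*g^3/2 + 63*sqrt(2)*g^3/2 - 243*sqrt(2)*g^2/2 + 149*g^2 - 540*g + 81*sqrt(2)*g + 360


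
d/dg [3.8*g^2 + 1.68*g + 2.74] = 7.6*g + 1.68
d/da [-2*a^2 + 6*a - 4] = 6 - 4*a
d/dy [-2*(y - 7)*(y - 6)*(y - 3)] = -6*y^2 + 64*y - 162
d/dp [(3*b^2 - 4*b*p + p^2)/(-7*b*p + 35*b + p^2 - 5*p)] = (2*(2*b - p)*(7*b*p - 35*b - p^2 + 5*p) + (7*b - 2*p + 5)*(3*b^2 - 4*b*p + p^2))/(7*b*p - 35*b - p^2 + 5*p)^2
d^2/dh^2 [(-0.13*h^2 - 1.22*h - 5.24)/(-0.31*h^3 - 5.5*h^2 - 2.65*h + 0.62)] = (0.024986*h^6 + 0.703451999999999*h^5 + 17.882598*h^4 + 211.313044*h^3 + 982.361568*h^2 + 489.241968*h + 113.441464)/(0.029791*h^9 + 1.58565*h^8 + 28.896495*h^7 + 193.305754*h^6 + 240.675825*h^5 + 56.55027*h^4 - 35.251883*h^3 - 6.71925*h^2 + 3.05598*h - 0.238328)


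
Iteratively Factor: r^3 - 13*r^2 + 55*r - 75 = (r - 5)*(r^2 - 8*r + 15) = (r - 5)*(r - 3)*(r - 5)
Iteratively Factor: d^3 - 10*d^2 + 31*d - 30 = (d - 2)*(d^2 - 8*d + 15) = (d - 3)*(d - 2)*(d - 5)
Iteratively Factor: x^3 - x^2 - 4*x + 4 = (x - 2)*(x^2 + x - 2) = (x - 2)*(x + 2)*(x - 1)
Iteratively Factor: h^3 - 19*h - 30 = (h + 2)*(h^2 - 2*h - 15) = (h + 2)*(h + 3)*(h - 5)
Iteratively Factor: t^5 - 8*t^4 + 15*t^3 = (t)*(t^4 - 8*t^3 + 15*t^2) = t*(t - 3)*(t^3 - 5*t^2) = t^2*(t - 3)*(t^2 - 5*t) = t^2*(t - 5)*(t - 3)*(t)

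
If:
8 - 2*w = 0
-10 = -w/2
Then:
No Solution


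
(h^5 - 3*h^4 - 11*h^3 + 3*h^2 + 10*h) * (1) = h^5 - 3*h^4 - 11*h^3 + 3*h^2 + 10*h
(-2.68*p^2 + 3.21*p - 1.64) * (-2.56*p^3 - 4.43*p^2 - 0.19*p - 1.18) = 6.8608*p^5 + 3.6548*p^4 - 9.5127*p^3 + 9.8177*p^2 - 3.4762*p + 1.9352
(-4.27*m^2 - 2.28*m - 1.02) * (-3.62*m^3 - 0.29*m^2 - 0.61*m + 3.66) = 15.4574*m^5 + 9.4919*m^4 + 6.9583*m^3 - 13.9416*m^2 - 7.7226*m - 3.7332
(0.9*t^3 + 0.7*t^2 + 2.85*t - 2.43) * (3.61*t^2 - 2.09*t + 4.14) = 3.249*t^5 + 0.646*t^4 + 12.5515*t^3 - 11.8308*t^2 + 16.8777*t - 10.0602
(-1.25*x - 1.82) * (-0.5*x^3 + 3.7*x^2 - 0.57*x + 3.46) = 0.625*x^4 - 3.715*x^3 - 6.0215*x^2 - 3.2876*x - 6.2972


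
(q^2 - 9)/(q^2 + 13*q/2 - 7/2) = 2*(q^2 - 9)/(2*q^2 + 13*q - 7)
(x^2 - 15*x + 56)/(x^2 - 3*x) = (x^2 - 15*x + 56)/(x*(x - 3))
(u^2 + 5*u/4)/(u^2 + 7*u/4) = (4*u + 5)/(4*u + 7)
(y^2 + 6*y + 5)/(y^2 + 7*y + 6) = (y + 5)/(y + 6)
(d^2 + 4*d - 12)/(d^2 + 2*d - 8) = (d + 6)/(d + 4)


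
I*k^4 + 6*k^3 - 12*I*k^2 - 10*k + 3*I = (k - 3*I)*(k - I)^2*(I*k + 1)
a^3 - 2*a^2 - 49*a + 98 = (a - 7)*(a - 2)*(a + 7)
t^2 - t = t*(t - 1)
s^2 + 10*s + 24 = (s + 4)*(s + 6)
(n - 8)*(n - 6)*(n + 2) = n^3 - 12*n^2 + 20*n + 96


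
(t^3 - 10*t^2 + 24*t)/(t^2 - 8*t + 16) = t*(t - 6)/(t - 4)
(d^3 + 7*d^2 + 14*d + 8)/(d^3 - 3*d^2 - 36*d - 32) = (d + 2)/(d - 8)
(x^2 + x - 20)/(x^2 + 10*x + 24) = (x^2 + x - 20)/(x^2 + 10*x + 24)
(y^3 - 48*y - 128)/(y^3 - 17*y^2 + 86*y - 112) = (y^2 + 8*y + 16)/(y^2 - 9*y + 14)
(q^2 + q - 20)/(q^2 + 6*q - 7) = (q^2 + q - 20)/(q^2 + 6*q - 7)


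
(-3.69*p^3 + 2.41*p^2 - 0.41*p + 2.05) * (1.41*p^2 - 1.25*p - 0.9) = -5.2029*p^5 + 8.0106*p^4 - 0.2696*p^3 + 1.234*p^2 - 2.1935*p - 1.845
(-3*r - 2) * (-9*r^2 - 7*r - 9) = 27*r^3 + 39*r^2 + 41*r + 18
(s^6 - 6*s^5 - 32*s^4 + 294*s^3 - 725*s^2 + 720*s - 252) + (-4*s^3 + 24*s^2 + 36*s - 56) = s^6 - 6*s^5 - 32*s^4 + 290*s^3 - 701*s^2 + 756*s - 308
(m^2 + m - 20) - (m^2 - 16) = m - 4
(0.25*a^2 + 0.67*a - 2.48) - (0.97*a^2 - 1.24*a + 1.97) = -0.72*a^2 + 1.91*a - 4.45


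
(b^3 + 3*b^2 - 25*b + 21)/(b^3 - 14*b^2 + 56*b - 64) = (b^3 + 3*b^2 - 25*b + 21)/(b^3 - 14*b^2 + 56*b - 64)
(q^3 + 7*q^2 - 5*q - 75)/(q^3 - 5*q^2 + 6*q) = (q^2 + 10*q + 25)/(q*(q - 2))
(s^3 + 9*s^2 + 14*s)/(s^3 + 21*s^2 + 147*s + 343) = s*(s + 2)/(s^2 + 14*s + 49)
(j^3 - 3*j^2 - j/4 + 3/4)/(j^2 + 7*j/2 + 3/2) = (2*j^2 - 7*j + 3)/(2*(j + 3))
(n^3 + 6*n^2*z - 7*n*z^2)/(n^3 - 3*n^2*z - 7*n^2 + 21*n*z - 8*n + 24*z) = n*(n^2 + 6*n*z - 7*z^2)/(n^3 - 3*n^2*z - 7*n^2 + 21*n*z - 8*n + 24*z)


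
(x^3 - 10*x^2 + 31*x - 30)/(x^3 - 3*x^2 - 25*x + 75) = (x - 2)/(x + 5)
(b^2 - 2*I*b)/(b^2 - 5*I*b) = (b - 2*I)/(b - 5*I)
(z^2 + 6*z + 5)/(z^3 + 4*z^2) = (z^2 + 6*z + 5)/(z^2*(z + 4))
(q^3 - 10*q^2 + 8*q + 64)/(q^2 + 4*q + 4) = (q^2 - 12*q + 32)/(q + 2)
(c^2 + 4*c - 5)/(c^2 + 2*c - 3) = (c + 5)/(c + 3)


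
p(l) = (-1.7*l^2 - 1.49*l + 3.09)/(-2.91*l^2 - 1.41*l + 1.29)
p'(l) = (-3.4*l - 1.49)/(-2.91*l^2 - 1.41*l + 1.29) + (5.82*l + 1.41)*(-1.7*l^2 - 1.49*l + 3.09)/(-2.91*l^2 - 1.41*l + 1.29)^2 = (-1.9389*l^2 + 13.5978*l + 2.4348)/(8.4681*l^4 + 8.2062*l^3 - 5.5197*l^2 - 3.6378*l + 1.6641)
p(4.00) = 0.59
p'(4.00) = 0.01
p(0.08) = 2.55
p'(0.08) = 2.62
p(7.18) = 0.60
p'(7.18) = 0.00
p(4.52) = 0.59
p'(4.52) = 0.01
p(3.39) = 0.58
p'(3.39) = 0.02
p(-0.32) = 2.35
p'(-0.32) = -1.02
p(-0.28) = 2.32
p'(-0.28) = -0.72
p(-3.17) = 0.39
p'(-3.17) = -0.11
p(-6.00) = 0.52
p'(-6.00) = -0.02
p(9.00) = 0.60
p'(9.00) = -0.00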